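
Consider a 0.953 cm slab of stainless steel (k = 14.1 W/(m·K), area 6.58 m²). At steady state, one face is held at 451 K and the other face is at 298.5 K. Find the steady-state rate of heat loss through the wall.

Q = 1480 kW

Q = kA·ΔT/L = 14.1 × 6.58 × |451 K − 298.5 K| / 0.00953 = 1.48×10^6 W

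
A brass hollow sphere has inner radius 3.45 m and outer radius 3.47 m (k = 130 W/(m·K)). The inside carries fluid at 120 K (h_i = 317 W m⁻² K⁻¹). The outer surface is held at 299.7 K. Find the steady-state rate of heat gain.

Treat each layer as a resistance in series:
  R_conv,in = 1/(4πr²h) = 1/(4π·3.45²·317) = 2.109×10^-5 K/W
  R_brass = (1/3.45 − 1/3.47)/(4πk) = 0.001671/(4π·130) = 1.023×10^-6 K/W
ΣR = 2.109×10^-5 + 1.023×10^-6 = 2.211×10^-5 K/W
Q = ΔT/ΣR = (120 K − 299.7 K)/2.211×10^-5 = -8.13×10^6 W
(Negative Q ⇒ heat flows inward; heat gain = 8.13×10^6 W.)

Q = 8.13×10^6 W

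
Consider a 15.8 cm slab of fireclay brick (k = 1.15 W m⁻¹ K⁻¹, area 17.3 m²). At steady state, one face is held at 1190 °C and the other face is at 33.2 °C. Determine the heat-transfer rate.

Q = kA·ΔT/L = 1.15 × 17.3 × |1190 °C − 33.2 °C| / 0.158 = 1.46×10^5 W

Q = 146 kW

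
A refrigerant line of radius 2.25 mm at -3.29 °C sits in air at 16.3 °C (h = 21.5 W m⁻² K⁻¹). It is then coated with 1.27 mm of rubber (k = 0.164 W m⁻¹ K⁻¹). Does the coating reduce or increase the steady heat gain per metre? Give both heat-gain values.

increases: 5.95 → 7.72 W/m

Critical radius for a cylinder: r_cr = k/h = 0.00763 m = 0.763 cm.
Outer radius after coating: r₂ = 0.00225 + 0.00127 = 0.00352 m.
Since r₁ < r_cr and r₂ ≤ r_cr, the coating moves toward the maximum at r_cr — heat gain rises.
Bare: R = 1/(2πr₁h) = 3.290 m·K/W; Q = 19.59/3.290 = 5.95 W/m.
Coated: R = R_cond + R_conv = 2.537 m·K/W; Q = 19.59/2.537 = 7.72 W/m.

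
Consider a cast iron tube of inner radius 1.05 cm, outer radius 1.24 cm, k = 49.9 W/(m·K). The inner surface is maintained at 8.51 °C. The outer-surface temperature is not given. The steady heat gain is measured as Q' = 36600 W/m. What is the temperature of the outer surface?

Sum the resistances:
  R'_cast iron = ln(0.0124/0.0105)/(2πk) = 0.1663/(2π·49.9) = 5.305×10^-4 m·K/W
ΣR = 5.305×10^-4 m·K/W
ΔT = Q'·ΣR = 36600 × 5.305×10^-4 = 19.42 K
Heat flows inward, so T_out = T_in + ΔT = 8.51 + 19.42 = 27.9 °C

T_out = 27.9 °C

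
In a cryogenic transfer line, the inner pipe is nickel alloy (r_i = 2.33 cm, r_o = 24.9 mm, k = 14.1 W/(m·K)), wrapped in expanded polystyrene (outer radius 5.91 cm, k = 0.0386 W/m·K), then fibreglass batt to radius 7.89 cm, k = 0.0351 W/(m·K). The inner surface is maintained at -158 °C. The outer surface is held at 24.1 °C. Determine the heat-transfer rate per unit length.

Q' = 37.4 W/m

Resistance network (inner→outer):
  R'_nickel alloy = ln(0.0249/0.0233)/(2πk) = 0.06641/(2π·14.1) = 7.497×10^-4 m·K/W
  R'_expanded polystyrene = ln(0.0591/0.0249)/(2πk) = 0.8644/(2π·0.0386) = 3.564 m·K/W
  R'_fibreglass batt = ln(0.0789/0.0591)/(2πk) = 0.2890/(2π·0.0351) = 1.310 m·K/W
ΣR = 7.497×10^-4 + 3.564 + 1.310 = 4.875 m·K/W
Q' = ΔT/ΣR = (-158 °C − 24.1 °C)/4.875 = -37.4 W/m
(Negative Q' ⇒ heat flows inward; heat gain = 37.4 W/m.)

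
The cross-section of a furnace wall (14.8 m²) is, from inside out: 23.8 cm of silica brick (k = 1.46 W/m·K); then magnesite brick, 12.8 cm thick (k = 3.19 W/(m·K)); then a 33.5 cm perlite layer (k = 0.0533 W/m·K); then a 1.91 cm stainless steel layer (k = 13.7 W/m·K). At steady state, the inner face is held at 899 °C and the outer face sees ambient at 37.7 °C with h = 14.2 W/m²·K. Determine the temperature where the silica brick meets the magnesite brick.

T = 878 °C

Treat each layer as a resistance in series:
  R_silica brick = L/(kA) = 0.238/(1.46·14.8) = 0.01101 K/W
  R_magnesite brick = L/(kA) = 0.128/(3.19·14.8) = 0.002711 K/W
  R_perlite = L/(kA) = 0.335/(0.0533·14.8) = 0.4247 K/W
  R_stainless steel = L/(kA) = 0.0191/(13.7·14.8) = 9.420×10^-5 K/W
  R_conv,out = 1/(hA) = 1/(14.2·14.8) = 0.004758 K/W
ΣR = 0.01101 + 0.002711 + 0.4247 + 9.420×10^-5 + 0.004758 = 0.4433 K/W
Q = ΔT/ΣR = (899 °C − 37.7 °C)/0.4433 = 1943 W
From the inner boundary to the silica brick/magnesite brick interface, ΣR_partial = 0.01101 K/W.
T_interface = T_in − Q·ΣR_partial = 899 °C − (1943)(0.01101) = 878 °C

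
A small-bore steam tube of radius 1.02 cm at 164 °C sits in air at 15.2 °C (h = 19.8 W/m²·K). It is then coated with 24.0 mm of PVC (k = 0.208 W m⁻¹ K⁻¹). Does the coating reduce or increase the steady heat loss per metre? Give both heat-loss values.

reduces: 189 → 128 W/m

Critical radius for a cylinder: r_cr = k/h = 0.0105 m = 1.05 cm.
Outer radius after coating: r₂ = 0.0102 + 0.0240 = 0.0342 m.
r₁ < r_cr < r₂: heat loss rises to a maximum at r_cr then falls. Whether the coating helps depends on whether Q(r₂) has dropped back below Q(r₁).
Bare: R = 1/(2πr₁h) = 0.7881 m·K/W; Q = 148.8/0.7881 = 189 W/m.
Coated: R = R_cond + R_conv = 1.161 m·K/W; Q = 148.8/1.161 = 128 W/m.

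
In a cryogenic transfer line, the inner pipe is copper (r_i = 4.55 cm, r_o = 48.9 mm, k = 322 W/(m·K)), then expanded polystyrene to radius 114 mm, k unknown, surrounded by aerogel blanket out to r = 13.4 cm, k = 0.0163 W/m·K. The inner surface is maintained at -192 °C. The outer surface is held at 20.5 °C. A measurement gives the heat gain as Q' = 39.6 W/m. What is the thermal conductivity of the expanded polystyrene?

ΣR = ΔT/Q' = |-192 − 20.5|/39.6 = 5.366 m·K/W
Known resistances:
  R'_copper = ln(0.0489/0.0455)/(2πk) = 0.07207/(2π·322) = 3.562×10^-5 m·K/W
  R'_aerogel blanket = ln(0.134/0.114)/(2πk) = 0.1616/(2π·0.0163) = 1.578 m·K/W
R_expanded polystyrene = ΣR − ΣR_known = 5.366 − 1.578 = 3.788 m·K/W
ln(r₂/r₁)/(2πk) = 3.788 ⇒ k = 0.8464/(2π·3.788) = 0.0356 W/m·K

k = 0.0356 W/m·K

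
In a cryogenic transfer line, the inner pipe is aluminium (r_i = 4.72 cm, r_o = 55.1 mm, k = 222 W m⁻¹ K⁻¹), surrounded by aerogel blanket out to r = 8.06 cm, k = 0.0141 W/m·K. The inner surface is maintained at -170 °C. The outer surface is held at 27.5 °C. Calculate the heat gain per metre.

Q' = 46.0 W/m

Treat each layer as a resistance in series:
  R'_aluminium = ln(0.0551/0.0472)/(2πk) = 0.1548/(2π·222) = 1.109×10^-4 m·K/W
  R'_aerogel blanket = ln(0.0806/0.0551)/(2πk) = 0.3803/(2π·0.0141) = 4.293 m·K/W
ΣR = 1.109×10^-4 + 4.293 = 4.293 m·K/W
Q' = ΔT/ΣR = (-170 °C − 27.5 °C)/4.293 = -46.0 W/m
(Negative Q' ⇒ heat flows inward; heat gain = 46.0 W/m.)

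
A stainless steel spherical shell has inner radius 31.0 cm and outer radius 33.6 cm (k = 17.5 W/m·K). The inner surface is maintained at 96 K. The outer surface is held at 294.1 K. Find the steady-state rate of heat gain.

Q = 175 kW

Q = 4πk·ΔT/(1/r₁ − 1/r₂) = 4π × 17.5 × 198.1 / (1/0.310 − 1/0.336) = 1.75×10^5 W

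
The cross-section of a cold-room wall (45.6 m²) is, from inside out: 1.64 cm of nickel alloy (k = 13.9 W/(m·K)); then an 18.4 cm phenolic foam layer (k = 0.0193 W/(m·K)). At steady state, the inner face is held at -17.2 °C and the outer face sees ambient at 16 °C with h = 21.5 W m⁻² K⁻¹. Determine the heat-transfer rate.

Q = 158 W

Resistance network (inner→outer):
  R_nickel alloy = L/(kA) = 0.0164/(13.9·45.6) = 2.587×10^-5 K/W
  R_phenolic foam = L/(kA) = 0.184/(0.0193·45.6) = 0.2091 K/W
  R_conv,out = 1/(hA) = 1/(21.5·45.6) = 0.001020 K/W
ΣR = 2.587×10^-5 + 0.2091 + 0.001020 = 0.2101 K/W
Q = ΔT/ΣR = (-17.2 °C − 16 °C)/0.2101 = -158 W
(Negative Q ⇒ heat flows inward; heat gain = 158 W.)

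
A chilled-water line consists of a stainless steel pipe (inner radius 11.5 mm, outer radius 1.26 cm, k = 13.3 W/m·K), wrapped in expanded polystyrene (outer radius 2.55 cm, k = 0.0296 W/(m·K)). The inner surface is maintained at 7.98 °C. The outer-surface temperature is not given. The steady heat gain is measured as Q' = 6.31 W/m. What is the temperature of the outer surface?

T_out = 31.9 °C

Sum the resistances:
  R'_stainless steel = ln(0.0126/0.0115)/(2πk) = 0.09135/(2π·13.3) = 0.001093 m·K/W
  R'_expanded polystyrene = ln(0.0255/0.0126)/(2πk) = 0.7050/(2π·0.0296) = 3.791 m·K/W
ΣR = 3.792 m·K/W
ΔT = Q'·ΣR = 6.31 × 3.792 = 23.93 K
Heat flows inward, so T_out = T_in + ΔT = 7.98 + 23.93 = 31.9 °C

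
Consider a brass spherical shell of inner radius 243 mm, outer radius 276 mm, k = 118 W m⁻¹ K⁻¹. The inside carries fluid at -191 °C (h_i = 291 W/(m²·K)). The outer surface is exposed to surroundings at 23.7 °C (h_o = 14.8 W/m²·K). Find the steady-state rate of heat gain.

Resistance network (inner→outer):
  R_conv,in = 1/(4πr²h) = 1/(4π·0.243²·291) = 0.004631 K/W
  R_brass = (1/0.243 − 1/0.276)/(4πk) = 0.4920/(4π·118) = 3.318×10^-4 K/W
  R_conv,out = 1/(4πr²h) = 1/(4π·0.276²·14.8) = 0.07058 K/W
ΣR = 0.004631 + 3.318×10^-4 + 0.07058 = 0.07554 K/W
Q = ΔT/ΣR = (-191 °C − 23.7 °C)/0.07554 = -2840 W
(Negative Q ⇒ heat flows inward; heat gain = 2840 W.)

Q = 2840 W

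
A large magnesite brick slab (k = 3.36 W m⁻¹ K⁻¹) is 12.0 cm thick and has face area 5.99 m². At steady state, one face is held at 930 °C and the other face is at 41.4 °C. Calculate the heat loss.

Q = kA·ΔT/L = 3.36 × 5.99 × |930 °C − 41.4 °C| / 0.120 = 1.49×10^5 W

Q = 149 kW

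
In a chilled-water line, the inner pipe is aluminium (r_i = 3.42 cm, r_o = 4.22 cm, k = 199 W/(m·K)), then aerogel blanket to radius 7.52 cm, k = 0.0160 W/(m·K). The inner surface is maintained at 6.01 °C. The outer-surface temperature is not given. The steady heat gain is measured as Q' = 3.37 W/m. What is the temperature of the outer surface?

T_out = 25.4 °C

Series resistances:
  R'_aluminium = ln(0.0422/0.0342)/(2πk) = 0.2102/(2π·199) = 1.681×10^-4 m·K/W
  R'_aerogel blanket = ln(0.0752/0.0422)/(2πk) = 0.5777/(2π·0.0160) = 5.747 m·K/W
ΣR = 5.747 m·K/W
ΔT = Q'·ΣR = 3.37 × 5.747 = 19.37 K
Heat flows inward, so T_out = T_in + ΔT = 6.01 + 19.37 = 25.4 °C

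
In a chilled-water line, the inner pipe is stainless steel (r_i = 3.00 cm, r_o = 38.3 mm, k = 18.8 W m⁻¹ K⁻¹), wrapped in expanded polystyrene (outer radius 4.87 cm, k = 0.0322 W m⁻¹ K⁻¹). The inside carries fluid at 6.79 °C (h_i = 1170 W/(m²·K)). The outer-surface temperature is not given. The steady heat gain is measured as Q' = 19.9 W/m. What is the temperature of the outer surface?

T_out = 30.6 °C

Series resistances:
  R'_conv,in = 1/(2πr h) = 1/(2π·0.0300·1170) = 0.004534 m·K/W
  R'_stainless steel = ln(0.0383/0.0300)/(2πk) = 0.2443/(2π·18.8) = 0.002068 m·K/W
  R'_expanded polystyrene = ln(0.0487/0.0383)/(2πk) = 0.2402/(2π·0.0322) = 1.187 m·K/W
ΣR = 1.194 m·K/W
ΔT = Q'·ΣR = 19.9 × 1.194 = 23.76 K
Heat flows inward, so T_out = T_in + ΔT = 6.79 + 23.76 = 30.6 °C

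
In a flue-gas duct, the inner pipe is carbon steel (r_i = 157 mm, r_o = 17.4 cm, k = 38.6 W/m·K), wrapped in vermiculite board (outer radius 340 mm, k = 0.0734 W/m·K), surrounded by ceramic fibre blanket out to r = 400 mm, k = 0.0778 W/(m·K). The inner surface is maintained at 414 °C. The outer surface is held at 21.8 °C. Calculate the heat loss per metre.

Q' = 220 W/m

Series thermal resistances, inner to outer:
  R'_carbon steel = ln(0.174/0.157)/(2πk) = 0.1028/(2π·38.6) = 4.239×10^-4 m·K/W
  R'_vermiculite board = ln(0.340/0.174)/(2πk) = 0.6699/(2π·0.0734) = 1.453 m·K/W
  R'_ceramic fibre blanket = ln(0.400/0.340)/(2πk) = 0.1625/(2π·0.0778) = 0.3325 m·K/W
ΣR = 4.239×10^-4 + 1.453 + 0.3325 = 1.786 m·K/W
Q' = ΔT/ΣR = (414 °C − 21.8 °C)/1.786 = 220 W/m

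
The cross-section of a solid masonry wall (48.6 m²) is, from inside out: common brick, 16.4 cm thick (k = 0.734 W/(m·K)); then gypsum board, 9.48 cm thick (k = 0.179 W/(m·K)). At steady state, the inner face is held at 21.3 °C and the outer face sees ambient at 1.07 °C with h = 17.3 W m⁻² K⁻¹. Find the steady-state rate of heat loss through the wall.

Treat each layer as a resistance in series:
  R_common brick = L/(kA) = 0.164/(0.734·48.6) = 0.004597 K/W
  R_gypsum board = L/(kA) = 0.0948/(0.179·48.6) = 0.01090 K/W
  R_conv,out = 1/(hA) = 1/(17.3·48.6) = 0.001189 K/W
ΣR = 0.004597 + 0.01090 + 0.001189 = 0.01669 K/W
Q = ΔT/ΣR = (21.3 °C − 1.07 °C)/0.01669 = 1210 W

Q = 1210 W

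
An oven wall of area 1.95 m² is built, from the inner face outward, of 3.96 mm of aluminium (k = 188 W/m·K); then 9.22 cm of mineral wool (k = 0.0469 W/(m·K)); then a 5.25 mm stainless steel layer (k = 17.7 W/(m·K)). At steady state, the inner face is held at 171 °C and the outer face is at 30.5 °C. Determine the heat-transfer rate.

Treat each layer as a resistance in series:
  R_aluminium = L/(kA) = 0.00396/(188·1.95) = 1.080×10^-5 K/W
  R_mineral wool = L/(kA) = 0.0922/(0.0469·1.95) = 1.008 K/W
  R_stainless steel = L/(kA) = 0.00525/(17.7·1.95) = 1.521×10^-4 K/W
ΣR = 1.080×10^-5 + 1.008 + 1.521×10^-4 = 1.008 K/W
Q = ΔT/ΣR = (171 °C − 30.5 °C)/1.008 = 139 W

Q = 139 W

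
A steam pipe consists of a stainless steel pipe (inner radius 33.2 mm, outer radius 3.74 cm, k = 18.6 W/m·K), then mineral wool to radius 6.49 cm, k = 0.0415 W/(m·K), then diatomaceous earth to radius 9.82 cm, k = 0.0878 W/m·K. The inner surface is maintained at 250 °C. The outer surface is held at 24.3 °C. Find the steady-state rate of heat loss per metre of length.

Series thermal resistances, inner to outer:
  R'_stainless steel = ln(0.0374/0.0332)/(2πk) = 0.1191/(2π·18.6) = 0.001019 m·K/W
  R'_mineral wool = ln(0.0649/0.0374)/(2πk) = 0.5512/(2π·0.0415) = 2.114 m·K/W
  R'_diatomaceous earth = ln(0.0982/0.0649)/(2πk) = 0.4142/(2π·0.0878) = 0.7507 m·K/W
ΣR = 0.001019 + 2.114 + 0.7507 = 2.866 m·K/W
Q' = ΔT/ΣR = (250 °C − 24.3 °C)/2.866 = 78.8 W/m

Q' = 78.8 W/m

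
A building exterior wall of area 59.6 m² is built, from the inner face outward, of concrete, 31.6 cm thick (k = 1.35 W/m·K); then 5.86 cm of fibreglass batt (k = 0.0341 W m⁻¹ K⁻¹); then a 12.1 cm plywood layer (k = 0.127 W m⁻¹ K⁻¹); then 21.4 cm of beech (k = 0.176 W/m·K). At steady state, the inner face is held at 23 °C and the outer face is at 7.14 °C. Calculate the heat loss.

Q = 229 W

Series thermal resistances, inner to outer:
  R_concrete = L/(kA) = 0.316/(1.35·59.6) = 0.003927 K/W
  R_fibreglass batt = L/(kA) = 0.0586/(0.0341·59.6) = 0.02883 K/W
  R_plywood = L/(kA) = 0.121/(0.127·59.6) = 0.01599 K/W
  R_beech = L/(kA) = 0.214/(0.176·59.6) = 0.02040 K/W
ΣR = 0.003927 + 0.02883 + 0.01599 + 0.02040 = 0.06915 K/W
Q = ΔT/ΣR = (23 °C − 7.14 °C)/0.06915 = 229 W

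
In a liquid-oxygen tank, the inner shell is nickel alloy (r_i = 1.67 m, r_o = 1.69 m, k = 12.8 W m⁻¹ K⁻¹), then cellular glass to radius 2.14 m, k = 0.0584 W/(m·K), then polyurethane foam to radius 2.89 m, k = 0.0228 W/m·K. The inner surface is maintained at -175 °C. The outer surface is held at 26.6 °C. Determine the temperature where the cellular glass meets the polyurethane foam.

T = -117 °C

Resistance network (inner→outer):
  R_nickel alloy = (1/1.67 − 1/1.69)/(4πk) = 0.007086/(4π·12.8) = 4.406×10^-5 K/W
  R_cellular glass = (1/1.69 − 1/2.14)/(4πk) = 0.1244/(4π·0.0584) = 0.1695 K/W
  R_polyurethane foam = (1/2.14 − 1/2.89)/(4πk) = 0.1213/(4π·0.0228) = 0.4233 K/W
ΣR = 4.406×10^-5 + 0.1695 + 0.4233 = 0.5928 K/W
Q = ΔT/ΣR = (-175 °C − 26.6 °C)/0.5928 = -340.1 W
From the inner boundary to the cellular glass/polyurethane foam interface, ΣR_partial = 0.1695 K/W.
T_interface = T_in − Q·ΣR_partial = -175 °C − (-340.1)(0.1695) = -117 °C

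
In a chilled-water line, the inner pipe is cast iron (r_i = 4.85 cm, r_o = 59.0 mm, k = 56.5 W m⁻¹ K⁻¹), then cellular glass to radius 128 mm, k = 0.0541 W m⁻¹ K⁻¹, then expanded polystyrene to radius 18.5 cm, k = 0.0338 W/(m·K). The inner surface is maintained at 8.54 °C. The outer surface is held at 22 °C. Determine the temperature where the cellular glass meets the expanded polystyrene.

T = 16.2 °C

Treat each layer as a resistance in series:
  R'_cast iron = ln(0.0590/0.0485)/(2πk) = 0.1960/(2π·56.5) = 5.520×10^-4 m·K/W
  R'_cellular glass = ln(0.128/0.0590)/(2πk) = 0.7745/(2π·0.0541) = 2.278 m·K/W
  R'_expanded polystyrene = ln(0.185/0.128)/(2πk) = 0.3683/(2π·0.0338) = 1.734 m·K/W
ΣR = 5.520×10^-4 + 2.278 + 1.734 = 4.013 m·K/W
Q' = ΔT/ΣR = (8.54 °C − 22 °C)/4.013 = -3.354 W/m
From the inner boundary to the cellular glass/expanded polystyrene interface, ΣR_partial = 2.279 m·K/W.
T_interface = T_in − Q'·ΣR_partial = 8.54 °C − (-3.354)(2.279) = 16.2 °C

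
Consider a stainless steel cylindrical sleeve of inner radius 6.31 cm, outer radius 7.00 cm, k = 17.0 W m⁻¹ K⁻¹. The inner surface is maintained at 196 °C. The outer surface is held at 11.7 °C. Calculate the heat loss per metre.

Q' = 2πk·ΔT/ln(r₂/r₁) = 2π × 17.0 × 184.3 / ln(0.0700/0.0631) = 1.90×10^5 W/m

Q' = 190 kW/m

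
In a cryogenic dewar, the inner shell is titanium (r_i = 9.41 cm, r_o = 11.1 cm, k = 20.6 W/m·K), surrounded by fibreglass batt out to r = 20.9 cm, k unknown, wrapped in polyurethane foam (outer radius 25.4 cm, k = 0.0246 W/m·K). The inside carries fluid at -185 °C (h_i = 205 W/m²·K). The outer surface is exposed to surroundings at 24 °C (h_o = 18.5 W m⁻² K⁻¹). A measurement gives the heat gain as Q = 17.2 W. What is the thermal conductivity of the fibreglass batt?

ΣR = ΔT/Q = |-185 − 24|/17.2 = 12.15 K/W
Known resistances:
  R_conv,in = 1/(4πr²h) = 1/(4π·0.0941²·205) = 0.04384 K/W
  R_titanium = (1/0.0941 − 1/0.111)/(4πk) = 1.618/(4π·20.6) = 0.006250 K/W
  R_polyurethane foam = (1/0.209 − 1/0.254)/(4πk) = 0.8477/(4π·0.0246) = 2.742 K/W
  R_conv,out = 1/(4πr²h) = 1/(4π·0.254²·18.5) = 0.06667 K/W
R_fibreglass batt = ΣR − ΣR_known = 12.15 − 2.859 = 9.291 K/W
(1/r₁−1/r₂)/(4πk) = 9.291 ⇒ k = 4.224/(4π·9.291) = 0.0362 W/m·K

k = 0.0362 W/m·K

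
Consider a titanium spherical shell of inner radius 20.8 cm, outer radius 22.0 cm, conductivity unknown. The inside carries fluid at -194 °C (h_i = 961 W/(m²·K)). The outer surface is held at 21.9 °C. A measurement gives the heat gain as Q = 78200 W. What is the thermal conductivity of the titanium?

ΣR = ΔT/Q = |-194 − 21.9|/78200 = 0.002761 K/W
Known resistances:
  R_conv,in = 1/(4πr²h) = 1/(4π·0.208²·961) = 0.001914 K/W
R_titanium = ΣR − ΣR_known = 0.002761 − 0.001914 = 8.470×10^-4 K/W
(1/r₁−1/r₂)/(4πk) = 8.470×10^-4 ⇒ k = 0.2622/(4π·8.470×10^-4) = 24.6 W/m·K

k = 24.6 W/m·K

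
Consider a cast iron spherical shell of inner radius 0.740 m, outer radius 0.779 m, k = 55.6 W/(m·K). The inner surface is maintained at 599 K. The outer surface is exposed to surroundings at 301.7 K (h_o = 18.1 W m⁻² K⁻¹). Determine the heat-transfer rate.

Q = 40.5 kW

Treat each layer as a resistance in series:
  R_cast iron = (1/0.740 − 1/0.779)/(4πk) = 0.06765/(4π·55.6) = 9.683×10^-5 K/W
  R_conv,out = 1/(4πr²h) = 1/(4π·0.779²·18.1) = 0.007245 K/W
ΣR = 9.683×10^-5 + 0.007245 = 0.007342 K/W
Q = ΔT/ΣR = (599 K − 301.7 K)/0.007342 = 40500 W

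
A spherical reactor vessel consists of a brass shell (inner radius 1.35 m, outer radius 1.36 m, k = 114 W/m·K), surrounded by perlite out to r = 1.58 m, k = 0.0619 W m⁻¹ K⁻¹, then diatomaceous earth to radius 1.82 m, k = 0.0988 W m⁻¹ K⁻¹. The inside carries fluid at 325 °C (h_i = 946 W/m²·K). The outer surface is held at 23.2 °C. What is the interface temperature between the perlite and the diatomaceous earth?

Series thermal resistances, inner to outer:
  R_conv,in = 1/(4πr²h) = 1/(4π·1.35²·946) = 4.616×10^-5 K/W
  R_brass = (1/1.35 − 1/1.36)/(4πk) = 0.005447/(4π·114) = 3.802×10^-6 K/W
  R_perlite = (1/1.36 − 1/1.58)/(4πk) = 0.1024/(4π·0.0619) = 0.1316 K/W
  R_diatomaceous earth = (1/1.58 − 1/1.82)/(4πk) = 0.08346/(4π·0.0988) = 0.06722 K/W
ΣR = 4.616×10^-5 + 3.802×10^-6 + 0.1316 + 0.06722 = 0.1989 K/W
Q = ΔT/ΣR = (325 °C − 23.2 °C)/0.1989 = 1517 W
From the inner boundary to the perlite/diatomaceous earth interface, ΣR_partial = 0.1316 K/W.
T_interface = T_in − Q·ΣR_partial = 325 °C − (1517)(0.1316) = 125 °C

T = 125 °C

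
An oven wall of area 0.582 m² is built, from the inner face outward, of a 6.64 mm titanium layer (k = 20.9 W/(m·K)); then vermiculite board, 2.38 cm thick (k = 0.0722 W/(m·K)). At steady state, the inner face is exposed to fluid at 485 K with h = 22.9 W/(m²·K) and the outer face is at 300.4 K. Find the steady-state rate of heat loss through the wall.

Q = 288 W

Resistance network (inner→outer):
  R_conv,in = 1/(hA) = 1/(22.9·0.582) = 0.07503 K/W
  R_titanium = L/(kA) = 0.00664/(20.9·0.582) = 5.459×10^-4 K/W
  R_vermiculite board = L/(kA) = 0.0238/(0.0722·0.582) = 0.5664 K/W
ΣR = 0.07503 + 5.459×10^-4 + 0.5664 = 0.6420 K/W
Q = ΔT/ΣR = (485 K − 300.4 K)/0.6420 = 288 W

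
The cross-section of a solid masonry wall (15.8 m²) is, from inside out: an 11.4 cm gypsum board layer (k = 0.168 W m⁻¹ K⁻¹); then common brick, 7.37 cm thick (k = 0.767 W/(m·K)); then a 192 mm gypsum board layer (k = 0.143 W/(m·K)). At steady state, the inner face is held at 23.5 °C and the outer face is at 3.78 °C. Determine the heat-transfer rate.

Treat each layer as a resistance in series:
  R_gypsum board = L/(kA) = 0.114/(0.168·15.8) = 0.04295 K/W
  R_common brick = L/(kA) = 0.0737/(0.767·15.8) = 0.006082 K/W
  R_gypsum board = L/(kA) = 0.192/(0.143·15.8) = 0.08498 K/W
ΣR = 0.04295 + 0.006082 + 0.08498 = 0.1340 K/W
Q = ΔT/ΣR = (23.5 °C − 3.78 °C)/0.1340 = 147 W

Q = 147 W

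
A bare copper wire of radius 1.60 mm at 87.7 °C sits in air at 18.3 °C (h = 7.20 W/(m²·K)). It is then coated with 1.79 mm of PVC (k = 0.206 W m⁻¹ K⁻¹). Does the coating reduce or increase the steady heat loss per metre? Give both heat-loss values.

increases: 5.02 → 9.77 W/m

Critical radius for a cylinder: r_cr = k/h = 0.0286 m = 2.86 cm.
Outer radius after coating: r₂ = 0.00160 + 0.00179 = 0.00339 m.
Since r₁ < r_cr and r₂ ≤ r_cr, the coating moves toward the maximum at r_cr — heat loss rises.
Bare: R = 1/(2πr₁h) = 13.82 m·K/W; Q = 69.4/13.82 = 5.02 W/m.
Coated: R = R_cond + R_conv = 7.101 m·K/W; Q = 69.4/7.101 = 9.77 W/m.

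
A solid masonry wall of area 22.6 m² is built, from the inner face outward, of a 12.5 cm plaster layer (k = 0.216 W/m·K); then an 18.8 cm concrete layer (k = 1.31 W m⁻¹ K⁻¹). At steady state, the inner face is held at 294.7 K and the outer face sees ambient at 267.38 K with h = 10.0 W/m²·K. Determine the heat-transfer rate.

Treat each layer as a resistance in series:
  R_plaster = L/(kA) = 0.125/(0.216·22.6) = 0.02561 K/W
  R_concrete = L/(kA) = 0.188/(1.31·22.6) = 0.006350 K/W
  R_conv,out = 1/(hA) = 1/(10.0·22.6) = 0.004425 K/W
ΣR = 0.02561 + 0.006350 + 0.004425 = 0.03639 K/W
Q = ΔT/ΣR = (294.7 K − 267.38 K)/0.03639 = 751 W

Q = 751 W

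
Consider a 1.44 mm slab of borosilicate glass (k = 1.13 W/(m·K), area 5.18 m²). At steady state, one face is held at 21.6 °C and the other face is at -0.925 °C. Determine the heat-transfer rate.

Q = kA·ΔT/L = 1.13 × 5.18 × |21.6 °C − -0.925 °C| / 0.00144 = 91600 W

Q = 91600 W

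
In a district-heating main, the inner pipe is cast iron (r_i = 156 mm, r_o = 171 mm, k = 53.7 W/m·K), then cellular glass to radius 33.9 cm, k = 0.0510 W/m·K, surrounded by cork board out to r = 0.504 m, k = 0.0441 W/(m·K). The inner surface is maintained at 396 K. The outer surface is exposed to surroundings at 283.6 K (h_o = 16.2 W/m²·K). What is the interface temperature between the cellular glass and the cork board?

Series thermal resistances, inner to outer:
  R'_cast iron = ln(0.171/0.156)/(2πk) = 0.09181/(2π·53.7) = 2.721×10^-4 m·K/W
  R'_cellular glass = ln(0.339/0.171)/(2πk) = 0.6843/(2π·0.0510) = 2.136 m·K/W
  R'_cork board = ln(0.504/0.339)/(2πk) = 0.3966/(2π·0.0441) = 1.431 m·K/W
  R'_conv,out = 1/(2πr h) = 1/(2π·0.504·16.2) = 0.01949 m·K/W
ΣR = 2.721×10^-4 + 2.136 + 1.431 + 0.01949 = 3.587 m·K/W
Q' = ΔT/ΣR = (396 K − 283.6 K)/3.587 = 31.34 W/m
From the inner boundary to the cellular glass/cork board interface, ΣR_partial = 2.136 m·K/W.
T_interface = T_in − Q'·ΣR_partial = 396 K − (31.34)(2.136) = 329.1 K

T = 329.1 K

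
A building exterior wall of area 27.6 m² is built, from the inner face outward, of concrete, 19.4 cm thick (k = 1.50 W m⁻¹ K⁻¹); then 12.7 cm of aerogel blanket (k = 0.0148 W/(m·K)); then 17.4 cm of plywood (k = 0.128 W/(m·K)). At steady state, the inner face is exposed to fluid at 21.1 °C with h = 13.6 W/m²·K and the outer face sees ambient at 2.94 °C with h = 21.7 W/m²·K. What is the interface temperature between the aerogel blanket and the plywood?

Resistance network (inner→outer):
  R_conv,in = 1/(hA) = 1/(13.6·27.6) = 0.002664 K/W
  R_concrete = L/(kA) = 0.194/(1.50·27.6) = 0.004686 K/W
  R_aerogel blanket = L/(kA) = 0.127/(0.0148·27.6) = 0.3109 K/W
  R_plywood = L/(kA) = 0.174/(0.128·27.6) = 0.04925 K/W
  R_conv,out = 1/(hA) = 1/(21.7·27.6) = 0.001670 K/W
ΣR = 0.002664 + 0.004686 + 0.3109 + 0.04925 + 0.001670 = 0.3692 K/W
Q = ΔT/ΣR = (21.1 °C − 2.94 °C)/0.3692 = 49.19 W
From the inner boundary to the aerogel blanket/plywood interface, ΣR_partial = 0.3183 K/W.
T_interface = T_in − Q·ΣR_partial = 21.1 °C − (49.19)(0.3183) = 5.44 °C

T = 5.44 °C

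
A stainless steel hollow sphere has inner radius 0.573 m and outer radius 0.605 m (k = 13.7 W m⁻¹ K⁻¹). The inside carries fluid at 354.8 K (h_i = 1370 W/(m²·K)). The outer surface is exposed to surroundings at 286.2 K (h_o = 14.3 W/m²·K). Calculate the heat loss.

Treat each layer as a resistance in series:
  R_conv,in = 1/(4πr²h) = 1/(4π·0.573²·1370) = 1.769×10^-4 K/W
  R_stainless steel = (1/0.573 − 1/0.605)/(4πk) = 0.09231/(4π·13.7) = 5.362×10^-4 K/W
  R_conv,out = 1/(4πr²h) = 1/(4π·0.605²·14.3) = 0.01520 K/W
ΣR = 1.769×10^-4 + 5.362×10^-4 + 0.01520 = 0.01591 K/W
Q = ΔT/ΣR = (354.8 K − 286.2 K)/0.01591 = 4310 W

Q = 4.31 kW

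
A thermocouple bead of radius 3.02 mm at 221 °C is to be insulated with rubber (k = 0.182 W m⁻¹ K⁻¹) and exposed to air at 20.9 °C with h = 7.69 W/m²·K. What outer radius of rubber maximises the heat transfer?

r_cr = 4.73 cm

For a sphere, r_cr = 2k_ins/h = 2·0.182/7.69 = 0.0473 m = 4.73 cm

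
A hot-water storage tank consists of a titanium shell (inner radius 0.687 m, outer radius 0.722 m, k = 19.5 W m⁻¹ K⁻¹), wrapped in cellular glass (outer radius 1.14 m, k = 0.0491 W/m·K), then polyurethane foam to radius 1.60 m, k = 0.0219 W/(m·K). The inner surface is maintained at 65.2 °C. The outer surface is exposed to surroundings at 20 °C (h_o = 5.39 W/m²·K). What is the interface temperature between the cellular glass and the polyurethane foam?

Treat each layer as a resistance in series:
  R_titanium = (1/0.687 − 1/0.722)/(4πk) = 0.07056/(4π·19.5) = 2.880×10^-4 K/W
  R_cellular glass = (1/0.722 − 1/1.14)/(4πk) = 0.5078/(4π·0.0491) = 0.8231 K/W
  R_polyurethane foam = (1/1.14 − 1/1.60)/(4πk) = 0.2522/(4π·0.0219) = 0.9164 K/W
  R_conv,out = 1/(4πr²h) = 1/(4π·1.60²·5.39) = 0.005767 K/W
ΣR = 2.880×10^-4 + 0.8231 + 0.9164 + 0.005767 = 1.746 K/W
Q = ΔT/ΣR = (65.2 °C − 20 °C)/1.746 = 25.89 W
From the inner boundary to the cellular glass/polyurethane foam interface, ΣR_partial = 0.8234 K/W.
T_interface = T_in − Q·ΣR_partial = 65.2 °C − (25.89)(0.8234) = 43.9 °C

T = 43.9 °C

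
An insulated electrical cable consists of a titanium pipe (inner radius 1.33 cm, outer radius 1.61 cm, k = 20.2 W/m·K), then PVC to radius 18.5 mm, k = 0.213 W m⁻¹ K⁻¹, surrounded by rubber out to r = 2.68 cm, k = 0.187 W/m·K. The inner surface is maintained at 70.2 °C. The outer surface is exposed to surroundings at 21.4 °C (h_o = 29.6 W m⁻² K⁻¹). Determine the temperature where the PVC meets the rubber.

T = 61.9 °C

Treat each layer as a resistance in series:
  R'_titanium = ln(0.0161/0.0133)/(2πk) = 0.1911/(2π·20.2) = 0.001505 m·K/W
  R'_PVC = ln(0.0185/0.0161)/(2πk) = 0.1390/(2π·0.213) = 0.1038 m·K/W
  R'_rubber = ln(0.0268/0.0185)/(2πk) = 0.3706/(2π·0.187) = 0.3154 m·K/W
  R'_conv,out = 1/(2πr h) = 1/(2π·0.0268·29.6) = 0.2006 m·K/W
ΣR = 0.001505 + 0.1038 + 0.3154 + 0.2006 = 0.6213 m·K/W
Q' = ΔT/ΣR = (70.2 °C − 21.4 °C)/0.6213 = 78.54 W/m
From the inner boundary to the PVC/rubber interface, ΣR_partial = 0.1053 m·K/W.
T_interface = T_in − Q'·ΣR_partial = 70.2 °C − (78.54)(0.1053) = 61.9 °C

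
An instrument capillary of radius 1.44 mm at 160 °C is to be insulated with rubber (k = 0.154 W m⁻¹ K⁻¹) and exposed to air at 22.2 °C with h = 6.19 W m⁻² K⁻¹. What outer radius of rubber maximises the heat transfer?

For a cylinder, r_cr = k_ins/h = 0.154/6.19 = 0.0249 m = 2.49 cm

r_cr = 2.49 cm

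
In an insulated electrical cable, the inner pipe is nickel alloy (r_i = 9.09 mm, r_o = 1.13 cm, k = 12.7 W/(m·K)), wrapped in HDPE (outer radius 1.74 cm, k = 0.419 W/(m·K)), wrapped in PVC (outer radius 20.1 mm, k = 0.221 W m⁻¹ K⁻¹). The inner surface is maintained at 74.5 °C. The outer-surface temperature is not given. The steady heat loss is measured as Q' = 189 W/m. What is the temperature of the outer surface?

T_out = 23.4 °C

Sum the resistances:
  R'_nickel alloy = ln(0.0113/0.00909)/(2πk) = 0.2176/(2π·12.7) = 0.002727 m·K/W
  R'_HDPE = ln(0.0174/0.0113)/(2πk) = 0.4317/(2π·0.419) = 0.1640 m·K/W
  R'_PVC = ln(0.0201/0.0174)/(2πk) = 0.1442/(2π·0.221) = 0.1039 m·K/W
ΣR = 0.2706 m·K/W
ΔT = Q'·ΣR = 189 × 0.2706 = 51.14 K
Heat flows outward, so T_out = T_in − ΔT = 74.5 − 51.14 = 23.4 °C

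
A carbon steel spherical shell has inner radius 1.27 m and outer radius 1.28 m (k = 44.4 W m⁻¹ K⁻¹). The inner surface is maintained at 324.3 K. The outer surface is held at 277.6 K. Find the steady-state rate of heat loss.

Q = 4πk·ΔT/(1/r₁ − 1/r₂) = 4π × 44.4 × 46.7 / (1/1.27 − 1/1.28) = 4.24×10^6 W

Q = 4.24×10^6 W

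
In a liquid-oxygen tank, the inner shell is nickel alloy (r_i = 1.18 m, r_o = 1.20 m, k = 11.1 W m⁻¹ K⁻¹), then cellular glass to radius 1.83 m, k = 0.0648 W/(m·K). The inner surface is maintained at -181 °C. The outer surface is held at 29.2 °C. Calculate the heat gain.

Treat each layer as a resistance in series:
  R_nickel alloy = (1/1.18 − 1/1.20)/(4πk) = 0.01412/(4π·11.1) = 1.013×10^-4 K/W
  R_cellular glass = (1/1.20 − 1/1.83)/(4πk) = 0.2869/(4π·0.0648) = 0.3523 K/W
ΣR = 1.013×10^-4 + 0.3523 = 0.3524 K/W
Q = ΔT/ΣR = (-181 °C − 29.2 °C)/0.3524 = -596 W
(Negative Q ⇒ heat flows inward; heat gain = 596 W.)

Q = 596 W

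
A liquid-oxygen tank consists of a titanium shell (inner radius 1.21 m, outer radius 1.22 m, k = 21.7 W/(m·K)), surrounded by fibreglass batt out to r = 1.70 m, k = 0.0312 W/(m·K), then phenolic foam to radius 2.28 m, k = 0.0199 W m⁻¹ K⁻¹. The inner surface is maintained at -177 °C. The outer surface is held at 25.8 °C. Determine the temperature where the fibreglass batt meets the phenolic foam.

T = -76.3 °C

Resistance network (inner→outer):
  R_titanium = (1/1.21 − 1/1.22)/(4πk) = 0.006774/(4π·21.7) = 2.484×10^-5 K/W
  R_fibreglass batt = (1/1.22 − 1/1.70)/(4πk) = 0.2314/(4π·0.0312) = 0.5903 K/W
  R_phenolic foam = (1/1.70 − 1/2.28)/(4πk) = 0.1496/(4π·0.0199) = 0.5984 K/W
ΣR = 2.484×10^-5 + 0.5903 + 0.5984 = 1.189 K/W
Q = ΔT/ΣR = (-177 °C − 25.8 °C)/1.189 = -170.6 W
From the inner boundary to the fibreglass batt/phenolic foam interface, ΣR_partial = 0.5903 K/W.
T_interface = T_in − Q·ΣR_partial = -177 °C − (-170.6)(0.5903) = -76.3 °C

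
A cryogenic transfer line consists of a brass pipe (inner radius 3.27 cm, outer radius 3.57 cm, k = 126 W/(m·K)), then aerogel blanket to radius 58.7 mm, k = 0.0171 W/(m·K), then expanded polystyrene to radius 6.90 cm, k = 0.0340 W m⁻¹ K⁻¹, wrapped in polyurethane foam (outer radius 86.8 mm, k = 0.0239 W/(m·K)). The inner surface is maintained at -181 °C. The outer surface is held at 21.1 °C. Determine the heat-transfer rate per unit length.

Q' = 29.2 W/m

Treat each layer as a resistance in series:
  R'_brass = ln(0.0357/0.0327)/(2πk) = 0.08778/(2π·126) = 1.109×10^-4 m·K/W
  R'_aerogel blanket = ln(0.0587/0.0357)/(2πk) = 0.4973/(2π·0.0171) = 4.628 m·K/W
  R'_expanded polystyrene = ln(0.0690/0.0587)/(2πk) = 0.1617/(2π·0.0340) = 0.7568 m·K/W
  R'_polyurethane foam = ln(0.0868/0.0690)/(2πk) = 0.2295/(2π·0.0239) = 1.528 m·K/W
ΣR = 1.109×10^-4 + 4.628 + 0.7568 + 1.528 = 6.913 m·K/W
Q' = ΔT/ΣR = (-181 °C − 21.1 °C)/6.913 = -29.2 W/m
(Negative Q' ⇒ heat flows inward; heat gain = 29.2 W/m.)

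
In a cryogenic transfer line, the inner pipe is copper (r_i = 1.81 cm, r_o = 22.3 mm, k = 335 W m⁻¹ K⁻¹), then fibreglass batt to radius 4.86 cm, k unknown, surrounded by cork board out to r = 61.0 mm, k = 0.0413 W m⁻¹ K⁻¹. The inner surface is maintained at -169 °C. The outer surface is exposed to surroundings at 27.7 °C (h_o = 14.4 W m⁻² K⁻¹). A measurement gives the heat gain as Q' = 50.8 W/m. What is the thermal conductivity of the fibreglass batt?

k = 0.0440 W/m·K

ΣR = ΔT/Q' = |-169 − 27.7|/50.8 = 3.872 m·K/W
Known resistances:
  R'_copper = ln(0.0223/0.0181)/(2πk) = 0.2087/(2π·335) = 9.914×10^-5 m·K/W
  R'_cork board = ln(0.0610/0.0486)/(2πk) = 0.2273/(2π·0.0413) = 0.8757 m·K/W
  R'_conv,out = 1/(2πr h) = 1/(2π·0.0610·14.4) = 0.1812 m·K/W
R_fibreglass batt = ΣR − ΣR_known = 3.872 − 1.057 = 2.815 m·K/W
ln(r₂/r₁)/(2πk) = 2.815 ⇒ k = 0.7790/(2π·2.815) = 0.0440 W/m·K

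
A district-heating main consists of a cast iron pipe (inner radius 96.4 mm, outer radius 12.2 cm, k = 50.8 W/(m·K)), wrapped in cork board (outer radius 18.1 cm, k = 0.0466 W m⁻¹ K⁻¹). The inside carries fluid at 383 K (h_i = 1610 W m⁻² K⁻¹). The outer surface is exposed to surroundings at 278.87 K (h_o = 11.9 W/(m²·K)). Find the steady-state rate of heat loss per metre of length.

Resistance network (inner→outer):
  R'_conv,in = 1/(2πr h) = 1/(2π·0.0964·1610) = 0.001025 m·K/W
  R'_cast iron = ln(0.122/0.0964)/(2πk) = 0.2355/(2π·50.8) = 7.379×10^-4 m·K/W
  R'_cork board = ln(0.181/0.122)/(2πk) = 0.3945/(2π·0.0466) = 1.347 m·K/W
  R'_conv,out = 1/(2πr h) = 1/(2π·0.181·11.9) = 0.07389 m·K/W
ΣR = 0.001025 + 7.379×10^-4 + 1.347 + 0.07389 = 1.423 m·K/W
Q' = ΔT/ΣR = (383 K − 278.87 K)/1.423 = 73.2 W/m

Q' = 73.2 W/m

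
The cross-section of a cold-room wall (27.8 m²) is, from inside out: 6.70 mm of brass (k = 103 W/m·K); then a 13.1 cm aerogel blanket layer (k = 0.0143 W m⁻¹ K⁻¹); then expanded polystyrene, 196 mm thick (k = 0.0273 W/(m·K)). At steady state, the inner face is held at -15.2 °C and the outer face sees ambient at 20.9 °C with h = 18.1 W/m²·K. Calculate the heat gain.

Series thermal resistances, inner to outer:
  R_brass = L/(kA) = 0.00670/(103·27.8) = 2.340×10^-6 K/W
  R_aerogel blanket = L/(kA) = 0.131/(0.0143·27.8) = 0.3295 K/W
  R_expanded polystyrene = L/(kA) = 0.196/(0.0273·27.8) = 0.2583 K/W
  R_conv,out = 1/(hA) = 1/(18.1·27.8) = 0.001987 K/W
ΣR = 2.340×10^-6 + 0.3295 + 0.2583 + 0.001987 = 0.5898 K/W
Q = ΔT/ΣR = (-15.2 °C − 20.9 °C)/0.5898 = -61.2 W
(Negative Q ⇒ heat flows inward; heat gain = 61.2 W.)

Q = 61.2 W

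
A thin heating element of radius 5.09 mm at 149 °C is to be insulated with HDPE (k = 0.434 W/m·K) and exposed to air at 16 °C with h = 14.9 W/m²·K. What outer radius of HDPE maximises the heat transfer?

r_cr = 2.91 cm

For a cylinder, r_cr = k_ins/h = 0.434/14.9 = 0.0291 m = 2.91 cm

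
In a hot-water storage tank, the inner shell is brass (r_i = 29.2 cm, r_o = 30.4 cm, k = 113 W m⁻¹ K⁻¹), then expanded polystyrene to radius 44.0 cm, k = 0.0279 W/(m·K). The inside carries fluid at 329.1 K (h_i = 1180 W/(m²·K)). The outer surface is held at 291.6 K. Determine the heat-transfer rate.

Series thermal resistances, inner to outer:
  R_conv,in = 1/(4πr²h) = 1/(4π·0.292²·1180) = 7.909×10^-4 K/W
  R_brass = (1/0.292 − 1/0.304)/(4πk) = 0.1352/(4π·113) = 9.520×10^-5 K/W
  R_expanded polystyrene = (1/0.304 − 1/0.440)/(4πk) = 1.017/(4π·0.0279) = 2.900 K/W
ΣR = 7.909×10^-4 + 9.520×10^-5 + 2.900 = 2.901 K/W
Q = ΔT/ΣR = (329.1 K − 291.6 K)/2.901 = 12.9 W

Q = 12.9 W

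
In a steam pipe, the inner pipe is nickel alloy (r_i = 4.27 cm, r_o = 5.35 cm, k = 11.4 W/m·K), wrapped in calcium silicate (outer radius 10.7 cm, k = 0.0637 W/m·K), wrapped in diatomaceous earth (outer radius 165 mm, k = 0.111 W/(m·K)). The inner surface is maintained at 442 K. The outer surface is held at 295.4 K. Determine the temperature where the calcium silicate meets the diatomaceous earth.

T = 334.0 K

Series thermal resistances, inner to outer:
  R'_nickel alloy = ln(0.0535/0.0427)/(2πk) = 0.2255/(2π·11.4) = 0.003148 m·K/W
  R'_calcium silicate = ln(0.107/0.0535)/(2πk) = 0.6931/(2π·0.0637) = 1.732 m·K/W
  R'_diatomaceous earth = ln(0.165/0.107)/(2πk) = 0.4331/(2π·0.111) = 0.6210 m·K/W
ΣR = 0.003148 + 1.732 + 0.6210 = 2.356 m·K/W
Q' = ΔT/ΣR = (442 K − 295.4 K)/2.356 = 62.22 W/m
From the inner boundary to the calcium silicate/diatomaceous earth interface, ΣR_partial = 1.735 m·K/W.
T_interface = T_in − Q'·ΣR_partial = 442 K − (62.22)(1.735) = 334.0 K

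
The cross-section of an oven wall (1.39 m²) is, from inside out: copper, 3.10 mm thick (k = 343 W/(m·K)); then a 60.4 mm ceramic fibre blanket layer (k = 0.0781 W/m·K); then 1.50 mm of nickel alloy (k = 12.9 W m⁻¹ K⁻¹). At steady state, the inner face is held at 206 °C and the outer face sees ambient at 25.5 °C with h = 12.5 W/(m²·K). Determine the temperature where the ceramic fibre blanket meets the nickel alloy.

Resistance network (inner→outer):
  R_copper = L/(kA) = 0.00310/(343·1.39) = 6.502×10^-6 K/W
  R_ceramic fibre blanket = L/(kA) = 0.0604/(0.0781·1.39) = 0.5564 K/W
  R_nickel alloy = L/(kA) = 0.00150/(12.9·1.39) = 8.365×10^-5 K/W
  R_conv,out = 1/(hA) = 1/(12.5·1.39) = 0.05755 K/W
ΣR = 6.502×10^-6 + 0.5564 + 8.365×10^-5 + 0.05755 = 0.6140 K/W
Q = ΔT/ΣR = (206 °C − 25.5 °C)/0.6140 = 294.0 W
From the inner boundary to the ceramic fibre blanket/nickel alloy interface, ΣR_partial = 0.5564 K/W.
T_interface = T_in − Q·ΣR_partial = 206 °C − (294.0)(0.5564) = 42.4 °C

T = 42.4 °C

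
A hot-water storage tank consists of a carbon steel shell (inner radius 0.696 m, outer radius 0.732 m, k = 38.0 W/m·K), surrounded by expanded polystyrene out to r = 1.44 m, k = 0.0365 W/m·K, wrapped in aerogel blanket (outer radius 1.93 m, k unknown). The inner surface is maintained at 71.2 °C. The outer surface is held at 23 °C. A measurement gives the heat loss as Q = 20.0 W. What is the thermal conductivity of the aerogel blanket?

ΣR = ΔT/Q = |71.2 − 23|/20.0 = 2.410 K/W
Known resistances:
  R_carbon steel = (1/0.696 − 1/0.732)/(4πk) = 0.07066/(4π·38.0) = 1.480×10^-4 K/W
  R_expanded polystyrene = (1/0.732 − 1/1.44)/(4πk) = 0.6717/(4π·0.0365) = 1.464 K/W
R_aerogel blanket = ΣR − ΣR_known = 2.410 − 1.464 = 0.9460 K/W
(1/r₁−1/r₂)/(4πk) = 0.9460 ⇒ k = 0.1763/(4π·0.9460) = 0.0148 W/m·K

k = 0.0148 W/m·K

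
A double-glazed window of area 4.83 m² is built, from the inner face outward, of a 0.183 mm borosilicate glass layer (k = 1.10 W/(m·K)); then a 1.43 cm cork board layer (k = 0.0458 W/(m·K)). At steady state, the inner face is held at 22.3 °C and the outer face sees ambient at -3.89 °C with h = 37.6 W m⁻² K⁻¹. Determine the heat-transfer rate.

Q = 373 W

Resistance network (inner→outer):
  R_borosilicate glass = L/(kA) = 1.83×10^-4/(1.10·4.83) = 3.444×10^-5 K/W
  R_cork board = L/(kA) = 0.0143/(0.0458·4.83) = 0.06464 K/W
  R_conv,out = 1/(hA) = 1/(37.6·4.83) = 0.005506 K/W
ΣR = 3.444×10^-5 + 0.06464 + 0.005506 = 0.07018 K/W
Q = ΔT/ΣR = (22.3 °C − -3.89 °C)/0.07018 = 373 W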